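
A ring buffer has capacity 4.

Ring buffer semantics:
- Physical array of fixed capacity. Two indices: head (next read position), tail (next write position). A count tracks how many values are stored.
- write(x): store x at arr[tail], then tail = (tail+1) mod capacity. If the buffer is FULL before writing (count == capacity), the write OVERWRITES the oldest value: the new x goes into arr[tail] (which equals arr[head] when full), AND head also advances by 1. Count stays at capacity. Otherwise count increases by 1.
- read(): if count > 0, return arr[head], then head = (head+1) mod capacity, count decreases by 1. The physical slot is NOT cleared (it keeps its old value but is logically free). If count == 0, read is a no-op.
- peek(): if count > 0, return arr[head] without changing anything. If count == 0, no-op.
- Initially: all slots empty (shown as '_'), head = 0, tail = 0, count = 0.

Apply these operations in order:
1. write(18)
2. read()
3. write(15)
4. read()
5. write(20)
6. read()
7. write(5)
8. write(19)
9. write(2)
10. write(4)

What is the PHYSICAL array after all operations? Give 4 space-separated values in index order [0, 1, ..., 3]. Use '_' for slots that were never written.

After op 1 (write(18)): arr=[18 _ _ _] head=0 tail=1 count=1
After op 2 (read()): arr=[18 _ _ _] head=1 tail=1 count=0
After op 3 (write(15)): arr=[18 15 _ _] head=1 tail=2 count=1
After op 4 (read()): arr=[18 15 _ _] head=2 tail=2 count=0
After op 5 (write(20)): arr=[18 15 20 _] head=2 tail=3 count=1
After op 6 (read()): arr=[18 15 20 _] head=3 tail=3 count=0
After op 7 (write(5)): arr=[18 15 20 5] head=3 tail=0 count=1
After op 8 (write(19)): arr=[19 15 20 5] head=3 tail=1 count=2
After op 9 (write(2)): arr=[19 2 20 5] head=3 tail=2 count=3
After op 10 (write(4)): arr=[19 2 4 5] head=3 tail=3 count=4

Answer: 19 2 4 5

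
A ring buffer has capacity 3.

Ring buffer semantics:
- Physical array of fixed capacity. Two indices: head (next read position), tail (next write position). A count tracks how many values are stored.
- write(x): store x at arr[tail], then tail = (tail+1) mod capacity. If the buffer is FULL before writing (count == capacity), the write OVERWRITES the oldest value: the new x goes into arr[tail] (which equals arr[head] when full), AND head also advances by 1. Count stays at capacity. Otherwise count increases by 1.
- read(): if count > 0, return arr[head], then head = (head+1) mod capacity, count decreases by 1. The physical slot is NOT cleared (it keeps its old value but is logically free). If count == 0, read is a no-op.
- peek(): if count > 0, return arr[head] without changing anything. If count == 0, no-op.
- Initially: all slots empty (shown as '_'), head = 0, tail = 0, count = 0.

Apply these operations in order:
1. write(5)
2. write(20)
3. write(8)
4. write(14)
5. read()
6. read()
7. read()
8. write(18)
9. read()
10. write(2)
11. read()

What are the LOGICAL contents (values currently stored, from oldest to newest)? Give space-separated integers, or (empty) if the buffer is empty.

After op 1 (write(5)): arr=[5 _ _] head=0 tail=1 count=1
After op 2 (write(20)): arr=[5 20 _] head=0 tail=2 count=2
After op 3 (write(8)): arr=[5 20 8] head=0 tail=0 count=3
After op 4 (write(14)): arr=[14 20 8] head=1 tail=1 count=3
After op 5 (read()): arr=[14 20 8] head=2 tail=1 count=2
After op 6 (read()): arr=[14 20 8] head=0 tail=1 count=1
After op 7 (read()): arr=[14 20 8] head=1 tail=1 count=0
After op 8 (write(18)): arr=[14 18 8] head=1 tail=2 count=1
After op 9 (read()): arr=[14 18 8] head=2 tail=2 count=0
After op 10 (write(2)): arr=[14 18 2] head=2 tail=0 count=1
After op 11 (read()): arr=[14 18 2] head=0 tail=0 count=0

Answer: (empty)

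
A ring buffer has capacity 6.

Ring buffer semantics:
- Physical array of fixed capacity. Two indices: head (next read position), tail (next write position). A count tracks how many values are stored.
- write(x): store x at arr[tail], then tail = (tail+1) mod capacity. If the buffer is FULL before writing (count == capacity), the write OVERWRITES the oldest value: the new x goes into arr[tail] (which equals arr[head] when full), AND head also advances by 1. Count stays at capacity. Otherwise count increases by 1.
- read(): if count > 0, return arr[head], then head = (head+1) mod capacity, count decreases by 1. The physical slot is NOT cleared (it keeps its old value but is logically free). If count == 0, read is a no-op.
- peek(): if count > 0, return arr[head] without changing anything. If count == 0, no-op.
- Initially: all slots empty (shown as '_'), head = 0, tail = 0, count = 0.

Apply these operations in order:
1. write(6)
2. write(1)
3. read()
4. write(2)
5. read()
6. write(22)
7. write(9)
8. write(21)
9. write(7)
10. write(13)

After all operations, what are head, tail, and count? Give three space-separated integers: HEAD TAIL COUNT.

After op 1 (write(6)): arr=[6 _ _ _ _ _] head=0 tail=1 count=1
After op 2 (write(1)): arr=[6 1 _ _ _ _] head=0 tail=2 count=2
After op 3 (read()): arr=[6 1 _ _ _ _] head=1 tail=2 count=1
After op 4 (write(2)): arr=[6 1 2 _ _ _] head=1 tail=3 count=2
After op 5 (read()): arr=[6 1 2 _ _ _] head=2 tail=3 count=1
After op 6 (write(22)): arr=[6 1 2 22 _ _] head=2 tail=4 count=2
After op 7 (write(9)): arr=[6 1 2 22 9 _] head=2 tail=5 count=3
After op 8 (write(21)): arr=[6 1 2 22 9 21] head=2 tail=0 count=4
After op 9 (write(7)): arr=[7 1 2 22 9 21] head=2 tail=1 count=5
After op 10 (write(13)): arr=[7 13 2 22 9 21] head=2 tail=2 count=6

Answer: 2 2 6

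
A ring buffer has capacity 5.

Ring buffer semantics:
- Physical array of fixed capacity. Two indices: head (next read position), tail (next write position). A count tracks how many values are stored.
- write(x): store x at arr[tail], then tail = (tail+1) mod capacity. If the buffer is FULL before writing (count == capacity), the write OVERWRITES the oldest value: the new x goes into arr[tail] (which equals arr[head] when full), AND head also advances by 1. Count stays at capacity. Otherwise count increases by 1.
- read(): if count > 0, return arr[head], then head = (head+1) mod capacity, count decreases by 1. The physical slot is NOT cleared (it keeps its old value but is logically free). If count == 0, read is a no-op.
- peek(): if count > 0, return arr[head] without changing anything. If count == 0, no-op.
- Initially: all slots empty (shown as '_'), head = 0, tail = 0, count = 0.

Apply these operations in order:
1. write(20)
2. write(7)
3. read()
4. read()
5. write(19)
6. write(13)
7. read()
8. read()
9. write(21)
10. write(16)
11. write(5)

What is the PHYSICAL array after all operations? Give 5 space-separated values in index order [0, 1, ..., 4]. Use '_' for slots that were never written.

Answer: 16 5 19 13 21

Derivation:
After op 1 (write(20)): arr=[20 _ _ _ _] head=0 tail=1 count=1
After op 2 (write(7)): arr=[20 7 _ _ _] head=0 tail=2 count=2
After op 3 (read()): arr=[20 7 _ _ _] head=1 tail=2 count=1
After op 4 (read()): arr=[20 7 _ _ _] head=2 tail=2 count=0
After op 5 (write(19)): arr=[20 7 19 _ _] head=2 tail=3 count=1
After op 6 (write(13)): arr=[20 7 19 13 _] head=2 tail=4 count=2
After op 7 (read()): arr=[20 7 19 13 _] head=3 tail=4 count=1
After op 8 (read()): arr=[20 7 19 13 _] head=4 tail=4 count=0
After op 9 (write(21)): arr=[20 7 19 13 21] head=4 tail=0 count=1
After op 10 (write(16)): arr=[16 7 19 13 21] head=4 tail=1 count=2
After op 11 (write(5)): arr=[16 5 19 13 21] head=4 tail=2 count=3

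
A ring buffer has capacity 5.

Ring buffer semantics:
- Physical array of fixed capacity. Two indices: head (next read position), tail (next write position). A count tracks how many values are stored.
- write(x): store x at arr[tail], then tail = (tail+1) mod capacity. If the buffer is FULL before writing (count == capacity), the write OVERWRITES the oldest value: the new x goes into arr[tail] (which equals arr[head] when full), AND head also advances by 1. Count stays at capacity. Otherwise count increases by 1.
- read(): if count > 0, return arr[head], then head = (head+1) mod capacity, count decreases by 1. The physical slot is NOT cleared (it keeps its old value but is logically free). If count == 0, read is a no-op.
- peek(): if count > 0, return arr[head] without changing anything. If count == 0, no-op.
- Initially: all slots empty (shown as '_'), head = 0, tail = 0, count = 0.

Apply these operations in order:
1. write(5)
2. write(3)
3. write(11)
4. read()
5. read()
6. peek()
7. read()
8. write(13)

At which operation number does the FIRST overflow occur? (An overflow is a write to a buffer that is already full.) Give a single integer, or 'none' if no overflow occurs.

After op 1 (write(5)): arr=[5 _ _ _ _] head=0 tail=1 count=1
After op 2 (write(3)): arr=[5 3 _ _ _] head=0 tail=2 count=2
After op 3 (write(11)): arr=[5 3 11 _ _] head=0 tail=3 count=3
After op 4 (read()): arr=[5 3 11 _ _] head=1 tail=3 count=2
After op 5 (read()): arr=[5 3 11 _ _] head=2 tail=3 count=1
After op 6 (peek()): arr=[5 3 11 _ _] head=2 tail=3 count=1
After op 7 (read()): arr=[5 3 11 _ _] head=3 tail=3 count=0
After op 8 (write(13)): arr=[5 3 11 13 _] head=3 tail=4 count=1

Answer: none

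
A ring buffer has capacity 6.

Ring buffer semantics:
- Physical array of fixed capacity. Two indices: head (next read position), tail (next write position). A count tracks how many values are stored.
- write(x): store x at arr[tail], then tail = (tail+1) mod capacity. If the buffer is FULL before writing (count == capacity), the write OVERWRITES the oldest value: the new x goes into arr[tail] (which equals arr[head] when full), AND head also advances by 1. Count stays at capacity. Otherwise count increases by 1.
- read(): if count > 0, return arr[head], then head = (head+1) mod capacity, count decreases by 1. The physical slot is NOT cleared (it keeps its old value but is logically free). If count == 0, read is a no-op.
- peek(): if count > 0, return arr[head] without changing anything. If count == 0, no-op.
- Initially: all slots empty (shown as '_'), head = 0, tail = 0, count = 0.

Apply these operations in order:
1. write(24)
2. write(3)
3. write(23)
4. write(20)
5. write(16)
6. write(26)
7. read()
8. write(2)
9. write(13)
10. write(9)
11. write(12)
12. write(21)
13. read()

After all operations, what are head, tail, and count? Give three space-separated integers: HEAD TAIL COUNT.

After op 1 (write(24)): arr=[24 _ _ _ _ _] head=0 tail=1 count=1
After op 2 (write(3)): arr=[24 3 _ _ _ _] head=0 tail=2 count=2
After op 3 (write(23)): arr=[24 3 23 _ _ _] head=0 tail=3 count=3
After op 4 (write(20)): arr=[24 3 23 20 _ _] head=0 tail=4 count=4
After op 5 (write(16)): arr=[24 3 23 20 16 _] head=0 tail=5 count=5
After op 6 (write(26)): arr=[24 3 23 20 16 26] head=0 tail=0 count=6
After op 7 (read()): arr=[24 3 23 20 16 26] head=1 tail=0 count=5
After op 8 (write(2)): arr=[2 3 23 20 16 26] head=1 tail=1 count=6
After op 9 (write(13)): arr=[2 13 23 20 16 26] head=2 tail=2 count=6
After op 10 (write(9)): arr=[2 13 9 20 16 26] head=3 tail=3 count=6
After op 11 (write(12)): arr=[2 13 9 12 16 26] head=4 tail=4 count=6
After op 12 (write(21)): arr=[2 13 9 12 21 26] head=5 tail=5 count=6
After op 13 (read()): arr=[2 13 9 12 21 26] head=0 tail=5 count=5

Answer: 0 5 5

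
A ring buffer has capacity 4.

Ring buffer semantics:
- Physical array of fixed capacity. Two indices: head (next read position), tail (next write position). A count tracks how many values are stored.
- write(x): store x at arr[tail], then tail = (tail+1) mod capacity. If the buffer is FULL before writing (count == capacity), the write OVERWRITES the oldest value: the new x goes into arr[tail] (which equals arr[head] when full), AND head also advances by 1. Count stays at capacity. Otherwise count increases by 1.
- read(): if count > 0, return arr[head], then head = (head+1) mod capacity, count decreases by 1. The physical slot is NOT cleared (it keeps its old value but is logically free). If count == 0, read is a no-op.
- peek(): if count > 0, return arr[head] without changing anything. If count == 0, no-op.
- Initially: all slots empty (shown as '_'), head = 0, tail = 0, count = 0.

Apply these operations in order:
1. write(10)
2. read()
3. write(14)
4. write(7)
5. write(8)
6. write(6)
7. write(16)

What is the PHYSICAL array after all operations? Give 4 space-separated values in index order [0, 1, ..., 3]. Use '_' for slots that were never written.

Answer: 6 16 7 8

Derivation:
After op 1 (write(10)): arr=[10 _ _ _] head=0 tail=1 count=1
After op 2 (read()): arr=[10 _ _ _] head=1 tail=1 count=0
After op 3 (write(14)): arr=[10 14 _ _] head=1 tail=2 count=1
After op 4 (write(7)): arr=[10 14 7 _] head=1 tail=3 count=2
After op 5 (write(8)): arr=[10 14 7 8] head=1 tail=0 count=3
After op 6 (write(6)): arr=[6 14 7 8] head=1 tail=1 count=4
After op 7 (write(16)): arr=[6 16 7 8] head=2 tail=2 count=4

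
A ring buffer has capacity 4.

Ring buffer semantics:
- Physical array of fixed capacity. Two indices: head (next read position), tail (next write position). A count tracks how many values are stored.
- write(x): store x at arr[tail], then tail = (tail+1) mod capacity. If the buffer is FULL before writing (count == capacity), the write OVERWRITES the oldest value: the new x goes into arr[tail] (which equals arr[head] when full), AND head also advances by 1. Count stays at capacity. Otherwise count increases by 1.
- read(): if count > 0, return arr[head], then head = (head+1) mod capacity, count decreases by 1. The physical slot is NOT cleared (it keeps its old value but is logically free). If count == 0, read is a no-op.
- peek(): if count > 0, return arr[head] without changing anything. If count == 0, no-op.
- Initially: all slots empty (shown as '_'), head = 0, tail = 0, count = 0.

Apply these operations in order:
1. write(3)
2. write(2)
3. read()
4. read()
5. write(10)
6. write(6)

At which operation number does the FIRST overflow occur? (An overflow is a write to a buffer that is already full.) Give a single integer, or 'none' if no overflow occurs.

Answer: none

Derivation:
After op 1 (write(3)): arr=[3 _ _ _] head=0 tail=1 count=1
After op 2 (write(2)): arr=[3 2 _ _] head=0 tail=2 count=2
After op 3 (read()): arr=[3 2 _ _] head=1 tail=2 count=1
After op 4 (read()): arr=[3 2 _ _] head=2 tail=2 count=0
After op 5 (write(10)): arr=[3 2 10 _] head=2 tail=3 count=1
After op 6 (write(6)): arr=[3 2 10 6] head=2 tail=0 count=2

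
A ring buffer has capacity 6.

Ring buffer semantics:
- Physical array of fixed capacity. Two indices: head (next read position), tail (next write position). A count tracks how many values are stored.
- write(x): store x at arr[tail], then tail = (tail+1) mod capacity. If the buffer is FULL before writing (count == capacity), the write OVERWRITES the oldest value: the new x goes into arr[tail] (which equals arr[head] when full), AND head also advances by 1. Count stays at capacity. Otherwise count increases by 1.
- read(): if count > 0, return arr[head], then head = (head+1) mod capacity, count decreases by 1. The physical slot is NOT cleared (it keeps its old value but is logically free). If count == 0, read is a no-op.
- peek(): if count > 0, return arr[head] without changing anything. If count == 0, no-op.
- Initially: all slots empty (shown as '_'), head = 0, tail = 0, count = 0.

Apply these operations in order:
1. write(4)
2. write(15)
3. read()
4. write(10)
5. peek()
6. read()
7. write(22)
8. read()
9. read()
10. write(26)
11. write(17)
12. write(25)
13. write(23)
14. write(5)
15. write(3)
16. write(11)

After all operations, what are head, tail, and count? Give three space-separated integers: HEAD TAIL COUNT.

After op 1 (write(4)): arr=[4 _ _ _ _ _] head=0 tail=1 count=1
After op 2 (write(15)): arr=[4 15 _ _ _ _] head=0 tail=2 count=2
After op 3 (read()): arr=[4 15 _ _ _ _] head=1 tail=2 count=1
After op 4 (write(10)): arr=[4 15 10 _ _ _] head=1 tail=3 count=2
After op 5 (peek()): arr=[4 15 10 _ _ _] head=1 tail=3 count=2
After op 6 (read()): arr=[4 15 10 _ _ _] head=2 tail=3 count=1
After op 7 (write(22)): arr=[4 15 10 22 _ _] head=2 tail=4 count=2
After op 8 (read()): arr=[4 15 10 22 _ _] head=3 tail=4 count=1
After op 9 (read()): arr=[4 15 10 22 _ _] head=4 tail=4 count=0
After op 10 (write(26)): arr=[4 15 10 22 26 _] head=4 tail=5 count=1
After op 11 (write(17)): arr=[4 15 10 22 26 17] head=4 tail=0 count=2
After op 12 (write(25)): arr=[25 15 10 22 26 17] head=4 tail=1 count=3
After op 13 (write(23)): arr=[25 23 10 22 26 17] head=4 tail=2 count=4
After op 14 (write(5)): arr=[25 23 5 22 26 17] head=4 tail=3 count=5
After op 15 (write(3)): arr=[25 23 5 3 26 17] head=4 tail=4 count=6
After op 16 (write(11)): arr=[25 23 5 3 11 17] head=5 tail=5 count=6

Answer: 5 5 6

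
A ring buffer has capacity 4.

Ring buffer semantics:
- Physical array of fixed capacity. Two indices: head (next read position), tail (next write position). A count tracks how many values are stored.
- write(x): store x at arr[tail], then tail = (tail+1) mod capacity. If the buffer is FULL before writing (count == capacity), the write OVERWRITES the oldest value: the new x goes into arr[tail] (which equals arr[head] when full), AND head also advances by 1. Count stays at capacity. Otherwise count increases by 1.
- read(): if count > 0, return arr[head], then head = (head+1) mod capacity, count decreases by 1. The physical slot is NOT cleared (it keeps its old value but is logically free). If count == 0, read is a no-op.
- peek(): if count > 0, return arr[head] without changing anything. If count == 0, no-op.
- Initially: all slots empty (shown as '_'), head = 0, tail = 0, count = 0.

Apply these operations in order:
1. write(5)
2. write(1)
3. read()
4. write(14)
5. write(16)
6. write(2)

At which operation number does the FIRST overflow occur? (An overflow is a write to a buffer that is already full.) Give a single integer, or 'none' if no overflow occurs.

Answer: none

Derivation:
After op 1 (write(5)): arr=[5 _ _ _] head=0 tail=1 count=1
After op 2 (write(1)): arr=[5 1 _ _] head=0 tail=2 count=2
After op 3 (read()): arr=[5 1 _ _] head=1 tail=2 count=1
After op 4 (write(14)): arr=[5 1 14 _] head=1 tail=3 count=2
After op 5 (write(16)): arr=[5 1 14 16] head=1 tail=0 count=3
After op 6 (write(2)): arr=[2 1 14 16] head=1 tail=1 count=4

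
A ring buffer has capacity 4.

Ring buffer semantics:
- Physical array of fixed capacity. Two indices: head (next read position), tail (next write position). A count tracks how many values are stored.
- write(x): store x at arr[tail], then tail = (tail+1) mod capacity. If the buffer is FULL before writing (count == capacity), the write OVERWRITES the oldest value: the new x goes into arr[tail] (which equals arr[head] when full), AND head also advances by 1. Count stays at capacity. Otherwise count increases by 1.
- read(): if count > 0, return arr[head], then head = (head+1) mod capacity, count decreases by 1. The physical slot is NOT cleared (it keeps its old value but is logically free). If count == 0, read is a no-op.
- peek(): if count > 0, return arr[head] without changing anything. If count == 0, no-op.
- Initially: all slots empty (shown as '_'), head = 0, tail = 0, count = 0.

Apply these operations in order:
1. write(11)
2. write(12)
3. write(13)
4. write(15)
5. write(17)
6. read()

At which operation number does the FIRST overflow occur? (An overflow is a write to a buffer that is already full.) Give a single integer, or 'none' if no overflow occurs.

After op 1 (write(11)): arr=[11 _ _ _] head=0 tail=1 count=1
After op 2 (write(12)): arr=[11 12 _ _] head=0 tail=2 count=2
After op 3 (write(13)): arr=[11 12 13 _] head=0 tail=3 count=3
After op 4 (write(15)): arr=[11 12 13 15] head=0 tail=0 count=4
After op 5 (write(17)): arr=[17 12 13 15] head=1 tail=1 count=4
After op 6 (read()): arr=[17 12 13 15] head=2 tail=1 count=3

Answer: 5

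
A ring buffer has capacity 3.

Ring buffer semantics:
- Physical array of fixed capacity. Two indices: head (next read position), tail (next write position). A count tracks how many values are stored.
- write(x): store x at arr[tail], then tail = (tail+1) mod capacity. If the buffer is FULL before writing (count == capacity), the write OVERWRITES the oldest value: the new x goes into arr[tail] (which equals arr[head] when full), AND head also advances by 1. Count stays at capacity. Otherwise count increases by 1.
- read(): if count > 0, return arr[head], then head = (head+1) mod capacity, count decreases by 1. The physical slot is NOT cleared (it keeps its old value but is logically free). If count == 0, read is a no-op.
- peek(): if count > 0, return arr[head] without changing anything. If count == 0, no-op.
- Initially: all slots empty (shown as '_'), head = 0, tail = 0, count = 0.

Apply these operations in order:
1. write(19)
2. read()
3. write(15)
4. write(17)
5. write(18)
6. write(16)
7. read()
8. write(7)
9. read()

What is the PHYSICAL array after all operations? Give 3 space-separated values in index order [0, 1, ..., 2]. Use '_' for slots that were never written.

After op 1 (write(19)): arr=[19 _ _] head=0 tail=1 count=1
After op 2 (read()): arr=[19 _ _] head=1 tail=1 count=0
After op 3 (write(15)): arr=[19 15 _] head=1 tail=2 count=1
After op 4 (write(17)): arr=[19 15 17] head=1 tail=0 count=2
After op 5 (write(18)): arr=[18 15 17] head=1 tail=1 count=3
After op 6 (write(16)): arr=[18 16 17] head=2 tail=2 count=3
After op 7 (read()): arr=[18 16 17] head=0 tail=2 count=2
After op 8 (write(7)): arr=[18 16 7] head=0 tail=0 count=3
After op 9 (read()): arr=[18 16 7] head=1 tail=0 count=2

Answer: 18 16 7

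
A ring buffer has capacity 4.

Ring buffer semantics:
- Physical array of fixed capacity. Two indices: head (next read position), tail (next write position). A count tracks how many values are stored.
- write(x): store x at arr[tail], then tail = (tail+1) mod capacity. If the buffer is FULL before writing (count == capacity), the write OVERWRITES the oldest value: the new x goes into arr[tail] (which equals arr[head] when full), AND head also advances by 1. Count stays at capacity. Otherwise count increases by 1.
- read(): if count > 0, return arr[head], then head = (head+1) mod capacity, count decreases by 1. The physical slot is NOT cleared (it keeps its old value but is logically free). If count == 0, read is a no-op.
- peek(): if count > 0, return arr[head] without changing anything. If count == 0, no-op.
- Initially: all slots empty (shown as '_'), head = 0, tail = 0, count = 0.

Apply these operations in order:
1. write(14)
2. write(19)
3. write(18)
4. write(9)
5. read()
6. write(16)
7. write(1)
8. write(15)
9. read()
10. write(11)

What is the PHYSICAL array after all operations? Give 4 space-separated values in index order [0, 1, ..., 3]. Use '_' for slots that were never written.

After op 1 (write(14)): arr=[14 _ _ _] head=0 tail=1 count=1
After op 2 (write(19)): arr=[14 19 _ _] head=0 tail=2 count=2
After op 3 (write(18)): arr=[14 19 18 _] head=0 tail=3 count=3
After op 4 (write(9)): arr=[14 19 18 9] head=0 tail=0 count=4
After op 5 (read()): arr=[14 19 18 9] head=1 tail=0 count=3
After op 6 (write(16)): arr=[16 19 18 9] head=1 tail=1 count=4
After op 7 (write(1)): arr=[16 1 18 9] head=2 tail=2 count=4
After op 8 (write(15)): arr=[16 1 15 9] head=3 tail=3 count=4
After op 9 (read()): arr=[16 1 15 9] head=0 tail=3 count=3
After op 10 (write(11)): arr=[16 1 15 11] head=0 tail=0 count=4

Answer: 16 1 15 11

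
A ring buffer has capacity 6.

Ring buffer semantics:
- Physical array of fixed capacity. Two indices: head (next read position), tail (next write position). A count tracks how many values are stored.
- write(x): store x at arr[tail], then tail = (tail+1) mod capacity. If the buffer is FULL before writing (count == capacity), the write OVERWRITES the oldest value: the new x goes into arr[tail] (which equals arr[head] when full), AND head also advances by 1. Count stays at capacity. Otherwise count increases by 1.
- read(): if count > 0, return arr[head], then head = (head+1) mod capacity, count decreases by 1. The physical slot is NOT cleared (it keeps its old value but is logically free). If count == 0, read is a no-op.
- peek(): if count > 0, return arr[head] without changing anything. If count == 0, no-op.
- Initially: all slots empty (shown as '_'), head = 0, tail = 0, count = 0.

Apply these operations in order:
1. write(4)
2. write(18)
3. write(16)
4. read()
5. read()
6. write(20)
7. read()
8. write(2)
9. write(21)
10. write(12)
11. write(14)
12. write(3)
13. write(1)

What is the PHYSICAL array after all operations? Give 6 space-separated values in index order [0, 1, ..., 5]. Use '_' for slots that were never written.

After op 1 (write(4)): arr=[4 _ _ _ _ _] head=0 tail=1 count=1
After op 2 (write(18)): arr=[4 18 _ _ _ _] head=0 tail=2 count=2
After op 3 (write(16)): arr=[4 18 16 _ _ _] head=0 tail=3 count=3
After op 4 (read()): arr=[4 18 16 _ _ _] head=1 tail=3 count=2
After op 5 (read()): arr=[4 18 16 _ _ _] head=2 tail=3 count=1
After op 6 (write(20)): arr=[4 18 16 20 _ _] head=2 tail=4 count=2
After op 7 (read()): arr=[4 18 16 20 _ _] head=3 tail=4 count=1
After op 8 (write(2)): arr=[4 18 16 20 2 _] head=3 tail=5 count=2
After op 9 (write(21)): arr=[4 18 16 20 2 21] head=3 tail=0 count=3
After op 10 (write(12)): arr=[12 18 16 20 2 21] head=3 tail=1 count=4
After op 11 (write(14)): arr=[12 14 16 20 2 21] head=3 tail=2 count=5
After op 12 (write(3)): arr=[12 14 3 20 2 21] head=3 tail=3 count=6
After op 13 (write(1)): arr=[12 14 3 1 2 21] head=4 tail=4 count=6

Answer: 12 14 3 1 2 21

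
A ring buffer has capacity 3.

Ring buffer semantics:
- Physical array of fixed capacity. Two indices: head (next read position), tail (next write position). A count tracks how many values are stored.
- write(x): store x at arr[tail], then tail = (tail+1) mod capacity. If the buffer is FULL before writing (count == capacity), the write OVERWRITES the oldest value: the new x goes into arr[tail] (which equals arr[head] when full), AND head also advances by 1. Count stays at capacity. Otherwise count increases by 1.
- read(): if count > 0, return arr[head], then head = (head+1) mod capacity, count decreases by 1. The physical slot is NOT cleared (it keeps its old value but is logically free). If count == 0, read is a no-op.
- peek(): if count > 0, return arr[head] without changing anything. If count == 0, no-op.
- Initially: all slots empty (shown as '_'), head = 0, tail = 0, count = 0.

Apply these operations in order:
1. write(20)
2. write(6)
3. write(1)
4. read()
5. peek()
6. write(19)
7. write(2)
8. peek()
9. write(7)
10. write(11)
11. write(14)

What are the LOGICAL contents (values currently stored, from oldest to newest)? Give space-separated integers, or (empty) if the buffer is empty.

Answer: 7 11 14

Derivation:
After op 1 (write(20)): arr=[20 _ _] head=0 tail=1 count=1
After op 2 (write(6)): arr=[20 6 _] head=0 tail=2 count=2
After op 3 (write(1)): arr=[20 6 1] head=0 tail=0 count=3
After op 4 (read()): arr=[20 6 1] head=1 tail=0 count=2
After op 5 (peek()): arr=[20 6 1] head=1 tail=0 count=2
After op 6 (write(19)): arr=[19 6 1] head=1 tail=1 count=3
After op 7 (write(2)): arr=[19 2 1] head=2 tail=2 count=3
After op 8 (peek()): arr=[19 2 1] head=2 tail=2 count=3
After op 9 (write(7)): arr=[19 2 7] head=0 tail=0 count=3
After op 10 (write(11)): arr=[11 2 7] head=1 tail=1 count=3
After op 11 (write(14)): arr=[11 14 7] head=2 tail=2 count=3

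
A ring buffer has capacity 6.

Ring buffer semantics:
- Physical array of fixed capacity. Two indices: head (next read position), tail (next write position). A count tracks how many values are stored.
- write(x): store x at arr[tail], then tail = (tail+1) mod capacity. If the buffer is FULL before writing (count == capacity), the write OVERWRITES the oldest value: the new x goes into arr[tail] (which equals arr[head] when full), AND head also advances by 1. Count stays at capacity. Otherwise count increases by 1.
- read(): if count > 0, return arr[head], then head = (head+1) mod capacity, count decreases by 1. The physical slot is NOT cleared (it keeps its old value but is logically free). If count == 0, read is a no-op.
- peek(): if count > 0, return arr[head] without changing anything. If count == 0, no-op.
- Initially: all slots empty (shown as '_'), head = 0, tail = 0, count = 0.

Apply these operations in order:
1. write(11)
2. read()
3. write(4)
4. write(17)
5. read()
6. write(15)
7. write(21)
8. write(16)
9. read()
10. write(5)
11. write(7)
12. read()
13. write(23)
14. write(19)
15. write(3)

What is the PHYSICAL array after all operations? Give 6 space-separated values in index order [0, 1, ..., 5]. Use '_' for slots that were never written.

Answer: 5 7 23 19 3 16

Derivation:
After op 1 (write(11)): arr=[11 _ _ _ _ _] head=0 tail=1 count=1
After op 2 (read()): arr=[11 _ _ _ _ _] head=1 tail=1 count=0
After op 3 (write(4)): arr=[11 4 _ _ _ _] head=1 tail=2 count=1
After op 4 (write(17)): arr=[11 4 17 _ _ _] head=1 tail=3 count=2
After op 5 (read()): arr=[11 4 17 _ _ _] head=2 tail=3 count=1
After op 6 (write(15)): arr=[11 4 17 15 _ _] head=2 tail=4 count=2
After op 7 (write(21)): arr=[11 4 17 15 21 _] head=2 tail=5 count=3
After op 8 (write(16)): arr=[11 4 17 15 21 16] head=2 tail=0 count=4
After op 9 (read()): arr=[11 4 17 15 21 16] head=3 tail=0 count=3
After op 10 (write(5)): arr=[5 4 17 15 21 16] head=3 tail=1 count=4
After op 11 (write(7)): arr=[5 7 17 15 21 16] head=3 tail=2 count=5
After op 12 (read()): arr=[5 7 17 15 21 16] head=4 tail=2 count=4
After op 13 (write(23)): arr=[5 7 23 15 21 16] head=4 tail=3 count=5
After op 14 (write(19)): arr=[5 7 23 19 21 16] head=4 tail=4 count=6
After op 15 (write(3)): arr=[5 7 23 19 3 16] head=5 tail=5 count=6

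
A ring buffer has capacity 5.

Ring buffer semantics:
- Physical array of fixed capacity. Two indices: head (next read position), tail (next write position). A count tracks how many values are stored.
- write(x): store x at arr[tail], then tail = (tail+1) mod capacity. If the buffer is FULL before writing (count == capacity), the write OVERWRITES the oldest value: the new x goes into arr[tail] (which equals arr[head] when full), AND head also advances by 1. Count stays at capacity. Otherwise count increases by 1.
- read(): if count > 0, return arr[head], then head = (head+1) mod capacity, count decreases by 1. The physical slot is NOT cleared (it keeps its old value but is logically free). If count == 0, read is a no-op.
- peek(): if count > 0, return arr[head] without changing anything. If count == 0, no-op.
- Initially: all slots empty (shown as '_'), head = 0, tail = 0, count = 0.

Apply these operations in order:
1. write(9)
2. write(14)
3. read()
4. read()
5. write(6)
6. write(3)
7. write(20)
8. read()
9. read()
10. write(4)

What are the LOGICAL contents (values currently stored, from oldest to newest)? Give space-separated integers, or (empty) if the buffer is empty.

Answer: 20 4

Derivation:
After op 1 (write(9)): arr=[9 _ _ _ _] head=0 tail=1 count=1
After op 2 (write(14)): arr=[9 14 _ _ _] head=0 tail=2 count=2
After op 3 (read()): arr=[9 14 _ _ _] head=1 tail=2 count=1
After op 4 (read()): arr=[9 14 _ _ _] head=2 tail=2 count=0
After op 5 (write(6)): arr=[9 14 6 _ _] head=2 tail=3 count=1
After op 6 (write(3)): arr=[9 14 6 3 _] head=2 tail=4 count=2
After op 7 (write(20)): arr=[9 14 6 3 20] head=2 tail=0 count=3
After op 8 (read()): arr=[9 14 6 3 20] head=3 tail=0 count=2
After op 9 (read()): arr=[9 14 6 3 20] head=4 tail=0 count=1
After op 10 (write(4)): arr=[4 14 6 3 20] head=4 tail=1 count=2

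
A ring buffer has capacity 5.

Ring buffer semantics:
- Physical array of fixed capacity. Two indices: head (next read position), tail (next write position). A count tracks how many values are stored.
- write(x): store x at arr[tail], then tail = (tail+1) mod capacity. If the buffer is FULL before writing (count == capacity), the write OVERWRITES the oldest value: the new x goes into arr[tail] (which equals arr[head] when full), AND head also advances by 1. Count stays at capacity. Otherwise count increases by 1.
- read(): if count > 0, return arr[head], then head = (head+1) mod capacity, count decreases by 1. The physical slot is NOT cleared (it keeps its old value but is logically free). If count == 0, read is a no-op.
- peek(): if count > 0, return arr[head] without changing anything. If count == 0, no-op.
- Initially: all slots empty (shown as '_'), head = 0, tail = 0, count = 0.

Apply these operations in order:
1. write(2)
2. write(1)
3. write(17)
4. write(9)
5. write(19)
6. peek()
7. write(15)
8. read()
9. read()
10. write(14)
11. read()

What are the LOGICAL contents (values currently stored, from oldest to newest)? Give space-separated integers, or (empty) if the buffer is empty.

After op 1 (write(2)): arr=[2 _ _ _ _] head=0 tail=1 count=1
After op 2 (write(1)): arr=[2 1 _ _ _] head=0 tail=2 count=2
After op 3 (write(17)): arr=[2 1 17 _ _] head=0 tail=3 count=3
After op 4 (write(9)): arr=[2 1 17 9 _] head=0 tail=4 count=4
After op 5 (write(19)): arr=[2 1 17 9 19] head=0 tail=0 count=5
After op 6 (peek()): arr=[2 1 17 9 19] head=0 tail=0 count=5
After op 7 (write(15)): arr=[15 1 17 9 19] head=1 tail=1 count=5
After op 8 (read()): arr=[15 1 17 9 19] head=2 tail=1 count=4
After op 9 (read()): arr=[15 1 17 9 19] head=3 tail=1 count=3
After op 10 (write(14)): arr=[15 14 17 9 19] head=3 tail=2 count=4
After op 11 (read()): arr=[15 14 17 9 19] head=4 tail=2 count=3

Answer: 19 15 14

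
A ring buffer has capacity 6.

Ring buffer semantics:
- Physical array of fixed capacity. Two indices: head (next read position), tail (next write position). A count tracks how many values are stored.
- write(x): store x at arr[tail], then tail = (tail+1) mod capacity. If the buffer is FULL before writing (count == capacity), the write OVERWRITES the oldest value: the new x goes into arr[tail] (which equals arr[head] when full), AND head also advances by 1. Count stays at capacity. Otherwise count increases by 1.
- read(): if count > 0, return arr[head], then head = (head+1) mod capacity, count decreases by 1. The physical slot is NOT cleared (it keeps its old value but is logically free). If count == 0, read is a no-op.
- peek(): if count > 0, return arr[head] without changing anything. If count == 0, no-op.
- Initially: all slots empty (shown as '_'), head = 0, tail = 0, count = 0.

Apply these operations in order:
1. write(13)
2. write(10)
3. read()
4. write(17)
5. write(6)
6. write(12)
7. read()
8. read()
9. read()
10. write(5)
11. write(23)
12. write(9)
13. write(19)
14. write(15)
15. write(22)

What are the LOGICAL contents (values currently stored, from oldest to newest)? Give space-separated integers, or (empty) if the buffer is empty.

Answer: 5 23 9 19 15 22

Derivation:
After op 1 (write(13)): arr=[13 _ _ _ _ _] head=0 tail=1 count=1
After op 2 (write(10)): arr=[13 10 _ _ _ _] head=0 tail=2 count=2
After op 3 (read()): arr=[13 10 _ _ _ _] head=1 tail=2 count=1
After op 4 (write(17)): arr=[13 10 17 _ _ _] head=1 tail=3 count=2
After op 5 (write(6)): arr=[13 10 17 6 _ _] head=1 tail=4 count=3
After op 6 (write(12)): arr=[13 10 17 6 12 _] head=1 tail=5 count=4
After op 7 (read()): arr=[13 10 17 6 12 _] head=2 tail=5 count=3
After op 8 (read()): arr=[13 10 17 6 12 _] head=3 tail=5 count=2
After op 9 (read()): arr=[13 10 17 6 12 _] head=4 tail=5 count=1
After op 10 (write(5)): arr=[13 10 17 6 12 5] head=4 tail=0 count=2
After op 11 (write(23)): arr=[23 10 17 6 12 5] head=4 tail=1 count=3
After op 12 (write(9)): arr=[23 9 17 6 12 5] head=4 tail=2 count=4
After op 13 (write(19)): arr=[23 9 19 6 12 5] head=4 tail=3 count=5
After op 14 (write(15)): arr=[23 9 19 15 12 5] head=4 tail=4 count=6
After op 15 (write(22)): arr=[23 9 19 15 22 5] head=5 tail=5 count=6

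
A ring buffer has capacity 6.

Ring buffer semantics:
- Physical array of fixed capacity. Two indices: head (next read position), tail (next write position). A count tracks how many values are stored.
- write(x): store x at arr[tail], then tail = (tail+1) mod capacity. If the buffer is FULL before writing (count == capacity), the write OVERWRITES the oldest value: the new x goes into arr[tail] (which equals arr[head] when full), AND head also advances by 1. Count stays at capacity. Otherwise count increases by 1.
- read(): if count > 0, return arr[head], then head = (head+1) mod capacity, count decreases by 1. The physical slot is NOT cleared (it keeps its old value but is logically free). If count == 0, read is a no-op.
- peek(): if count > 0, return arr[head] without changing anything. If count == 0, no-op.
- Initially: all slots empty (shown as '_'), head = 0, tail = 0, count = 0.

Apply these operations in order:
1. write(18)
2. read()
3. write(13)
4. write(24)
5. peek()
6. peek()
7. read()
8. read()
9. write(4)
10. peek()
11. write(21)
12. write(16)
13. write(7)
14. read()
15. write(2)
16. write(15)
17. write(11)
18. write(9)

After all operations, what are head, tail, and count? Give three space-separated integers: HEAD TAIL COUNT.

Answer: 5 5 6

Derivation:
After op 1 (write(18)): arr=[18 _ _ _ _ _] head=0 tail=1 count=1
After op 2 (read()): arr=[18 _ _ _ _ _] head=1 tail=1 count=0
After op 3 (write(13)): arr=[18 13 _ _ _ _] head=1 tail=2 count=1
After op 4 (write(24)): arr=[18 13 24 _ _ _] head=1 tail=3 count=2
After op 5 (peek()): arr=[18 13 24 _ _ _] head=1 tail=3 count=2
After op 6 (peek()): arr=[18 13 24 _ _ _] head=1 tail=3 count=2
After op 7 (read()): arr=[18 13 24 _ _ _] head=2 tail=3 count=1
After op 8 (read()): arr=[18 13 24 _ _ _] head=3 tail=3 count=0
After op 9 (write(4)): arr=[18 13 24 4 _ _] head=3 tail=4 count=1
After op 10 (peek()): arr=[18 13 24 4 _ _] head=3 tail=4 count=1
After op 11 (write(21)): arr=[18 13 24 4 21 _] head=3 tail=5 count=2
After op 12 (write(16)): arr=[18 13 24 4 21 16] head=3 tail=0 count=3
After op 13 (write(7)): arr=[7 13 24 4 21 16] head=3 tail=1 count=4
After op 14 (read()): arr=[7 13 24 4 21 16] head=4 tail=1 count=3
After op 15 (write(2)): arr=[7 2 24 4 21 16] head=4 tail=2 count=4
After op 16 (write(15)): arr=[7 2 15 4 21 16] head=4 tail=3 count=5
After op 17 (write(11)): arr=[7 2 15 11 21 16] head=4 tail=4 count=6
After op 18 (write(9)): arr=[7 2 15 11 9 16] head=5 tail=5 count=6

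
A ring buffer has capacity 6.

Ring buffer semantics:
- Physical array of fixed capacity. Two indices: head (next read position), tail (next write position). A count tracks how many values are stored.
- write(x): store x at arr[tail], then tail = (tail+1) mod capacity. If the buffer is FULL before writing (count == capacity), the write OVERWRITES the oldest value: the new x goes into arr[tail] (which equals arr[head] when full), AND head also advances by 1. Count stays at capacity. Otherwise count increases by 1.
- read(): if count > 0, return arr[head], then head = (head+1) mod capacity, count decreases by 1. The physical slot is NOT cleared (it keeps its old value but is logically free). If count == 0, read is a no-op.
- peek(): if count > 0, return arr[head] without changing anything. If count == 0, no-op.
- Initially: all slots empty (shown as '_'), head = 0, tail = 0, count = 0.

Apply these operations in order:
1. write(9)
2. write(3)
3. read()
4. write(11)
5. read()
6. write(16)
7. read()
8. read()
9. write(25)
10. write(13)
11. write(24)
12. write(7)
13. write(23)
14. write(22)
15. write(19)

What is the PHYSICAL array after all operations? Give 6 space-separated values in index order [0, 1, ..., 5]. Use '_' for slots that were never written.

After op 1 (write(9)): arr=[9 _ _ _ _ _] head=0 tail=1 count=1
After op 2 (write(3)): arr=[9 3 _ _ _ _] head=0 tail=2 count=2
After op 3 (read()): arr=[9 3 _ _ _ _] head=1 tail=2 count=1
After op 4 (write(11)): arr=[9 3 11 _ _ _] head=1 tail=3 count=2
After op 5 (read()): arr=[9 3 11 _ _ _] head=2 tail=3 count=1
After op 6 (write(16)): arr=[9 3 11 16 _ _] head=2 tail=4 count=2
After op 7 (read()): arr=[9 3 11 16 _ _] head=3 tail=4 count=1
After op 8 (read()): arr=[9 3 11 16 _ _] head=4 tail=4 count=0
After op 9 (write(25)): arr=[9 3 11 16 25 _] head=4 tail=5 count=1
After op 10 (write(13)): arr=[9 3 11 16 25 13] head=4 tail=0 count=2
After op 11 (write(24)): arr=[24 3 11 16 25 13] head=4 tail=1 count=3
After op 12 (write(7)): arr=[24 7 11 16 25 13] head=4 tail=2 count=4
After op 13 (write(23)): arr=[24 7 23 16 25 13] head=4 tail=3 count=5
After op 14 (write(22)): arr=[24 7 23 22 25 13] head=4 tail=4 count=6
After op 15 (write(19)): arr=[24 7 23 22 19 13] head=5 tail=5 count=6

Answer: 24 7 23 22 19 13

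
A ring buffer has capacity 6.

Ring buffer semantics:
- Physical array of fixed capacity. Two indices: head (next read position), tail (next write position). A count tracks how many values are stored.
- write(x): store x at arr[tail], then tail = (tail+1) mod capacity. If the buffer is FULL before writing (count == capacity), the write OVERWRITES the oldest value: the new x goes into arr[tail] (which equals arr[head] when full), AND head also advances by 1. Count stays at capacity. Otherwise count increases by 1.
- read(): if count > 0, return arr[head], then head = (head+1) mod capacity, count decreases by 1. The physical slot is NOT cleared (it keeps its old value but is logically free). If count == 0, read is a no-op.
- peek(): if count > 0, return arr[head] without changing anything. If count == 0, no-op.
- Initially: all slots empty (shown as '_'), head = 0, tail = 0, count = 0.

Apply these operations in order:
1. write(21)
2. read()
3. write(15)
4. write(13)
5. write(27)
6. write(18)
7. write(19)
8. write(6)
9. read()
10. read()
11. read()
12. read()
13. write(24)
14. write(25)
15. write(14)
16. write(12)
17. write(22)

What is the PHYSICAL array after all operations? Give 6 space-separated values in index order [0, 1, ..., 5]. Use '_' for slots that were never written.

Answer: 6 24 25 14 12 22

Derivation:
After op 1 (write(21)): arr=[21 _ _ _ _ _] head=0 tail=1 count=1
After op 2 (read()): arr=[21 _ _ _ _ _] head=1 tail=1 count=0
After op 3 (write(15)): arr=[21 15 _ _ _ _] head=1 tail=2 count=1
After op 4 (write(13)): arr=[21 15 13 _ _ _] head=1 tail=3 count=2
After op 5 (write(27)): arr=[21 15 13 27 _ _] head=1 tail=4 count=3
After op 6 (write(18)): arr=[21 15 13 27 18 _] head=1 tail=5 count=4
After op 7 (write(19)): arr=[21 15 13 27 18 19] head=1 tail=0 count=5
After op 8 (write(6)): arr=[6 15 13 27 18 19] head=1 tail=1 count=6
After op 9 (read()): arr=[6 15 13 27 18 19] head=2 tail=1 count=5
After op 10 (read()): arr=[6 15 13 27 18 19] head=3 tail=1 count=4
After op 11 (read()): arr=[6 15 13 27 18 19] head=4 tail=1 count=3
After op 12 (read()): arr=[6 15 13 27 18 19] head=5 tail=1 count=2
After op 13 (write(24)): arr=[6 24 13 27 18 19] head=5 tail=2 count=3
After op 14 (write(25)): arr=[6 24 25 27 18 19] head=5 tail=3 count=4
After op 15 (write(14)): arr=[6 24 25 14 18 19] head=5 tail=4 count=5
After op 16 (write(12)): arr=[6 24 25 14 12 19] head=5 tail=5 count=6
After op 17 (write(22)): arr=[6 24 25 14 12 22] head=0 tail=0 count=6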